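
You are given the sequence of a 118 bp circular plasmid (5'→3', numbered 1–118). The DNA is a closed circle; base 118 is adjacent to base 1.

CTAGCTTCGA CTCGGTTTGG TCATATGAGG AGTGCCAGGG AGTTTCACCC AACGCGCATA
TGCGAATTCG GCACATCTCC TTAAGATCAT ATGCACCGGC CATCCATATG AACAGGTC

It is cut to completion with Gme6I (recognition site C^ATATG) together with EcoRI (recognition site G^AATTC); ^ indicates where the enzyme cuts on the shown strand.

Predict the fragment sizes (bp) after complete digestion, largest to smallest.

Gme6I sites (CATATG) start at positions 22, 57, 88, 105.
Gme6I cuts after the first base of each site, so after positions 22, 57, 88, 105.
The EcoRI site (GAATTC) starts at position 64.
EcoRI cuts after the first base of each site, so after position 64.
Combined cut positions: 22, 57, 64, 88, 105.
Circular molecule, 5 cuts → 5 fragments:
  23–57 → 35 bp
  58–64 → 7 bp
  65–88 → 24 bp
  89–105 → 17 bp
  106–118 then 1–22 → 13 + 22 = 35 bp
Sorted largest to smallest: 35, 35, 24, 17, 7 bp.

35, 35, 24, 17, 7 bp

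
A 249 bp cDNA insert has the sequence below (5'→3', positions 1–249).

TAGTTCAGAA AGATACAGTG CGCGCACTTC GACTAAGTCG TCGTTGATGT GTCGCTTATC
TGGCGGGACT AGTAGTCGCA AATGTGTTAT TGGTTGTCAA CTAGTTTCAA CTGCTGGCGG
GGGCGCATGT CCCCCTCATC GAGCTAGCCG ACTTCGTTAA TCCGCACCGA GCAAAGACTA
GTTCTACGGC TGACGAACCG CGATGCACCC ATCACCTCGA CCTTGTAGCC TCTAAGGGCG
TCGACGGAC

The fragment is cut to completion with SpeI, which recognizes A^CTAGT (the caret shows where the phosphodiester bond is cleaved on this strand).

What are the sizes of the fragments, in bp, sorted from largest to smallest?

SpeI sites (ACTAGT) start at positions 68, 100, 177.
SpeI cuts after the first base of each site, so after positions 68, 100, 177.
Linear molecule, 3 cuts → 4 fragments:
  1–68 → 68 bp
  69–100 → 32 bp
  101–177 → 77 bp
  178–249 → 72 bp
Sorted largest to smallest: 77, 72, 68, 32 bp.

77, 72, 68, 32 bp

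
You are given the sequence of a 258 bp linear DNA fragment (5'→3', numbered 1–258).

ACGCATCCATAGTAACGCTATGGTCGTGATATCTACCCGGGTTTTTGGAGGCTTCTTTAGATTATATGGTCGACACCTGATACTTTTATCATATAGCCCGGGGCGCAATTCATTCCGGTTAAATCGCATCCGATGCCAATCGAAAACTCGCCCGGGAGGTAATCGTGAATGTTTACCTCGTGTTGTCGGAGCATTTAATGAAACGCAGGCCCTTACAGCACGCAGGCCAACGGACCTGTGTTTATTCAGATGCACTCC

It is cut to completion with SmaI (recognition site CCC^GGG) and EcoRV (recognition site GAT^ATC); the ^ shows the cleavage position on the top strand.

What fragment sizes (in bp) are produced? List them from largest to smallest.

105, 61, 54, 30, 8 bp

SmaI sites (CCCGGG) start at positions 36, 97, 151.
SmaI cuts after base 3 of each site, so after positions 38, 99, 153.
The EcoRV site (GATATC) starts at position 28.
EcoRV cuts after base 3 of each site, so after position 30.
Combined cut positions: 30, 38, 99, 153.
Linear molecule, 4 cuts → 5 fragments:
  1–30 → 30 bp
  31–38 → 8 bp
  39–99 → 61 bp
  100–153 → 54 bp
  154–258 → 105 bp
Sorted largest to smallest: 105, 61, 54, 30, 8 bp.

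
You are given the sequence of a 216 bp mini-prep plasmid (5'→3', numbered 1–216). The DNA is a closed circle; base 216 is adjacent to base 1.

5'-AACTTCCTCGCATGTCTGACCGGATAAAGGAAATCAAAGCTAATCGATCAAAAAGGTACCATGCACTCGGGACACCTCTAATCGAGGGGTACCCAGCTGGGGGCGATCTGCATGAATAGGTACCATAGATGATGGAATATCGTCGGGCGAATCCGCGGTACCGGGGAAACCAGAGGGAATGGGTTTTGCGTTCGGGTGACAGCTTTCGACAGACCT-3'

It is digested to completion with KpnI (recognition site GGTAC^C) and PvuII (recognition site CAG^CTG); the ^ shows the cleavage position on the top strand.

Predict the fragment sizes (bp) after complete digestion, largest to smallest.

KpnI sites (GGTACC) start at positions 55, 88, 119, 157.
KpnI cuts after base 5 of each site (before the last base), so after positions 59, 92, 123, 161.
The PvuII site (CAGCTG) starts at position 94.
PvuII cuts after base 3 of each site, so after position 96.
Combined cut positions: 59, 92, 96, 123, 161.
Circular molecule, 5 cuts → 5 fragments:
  60–92 → 33 bp
  93–96 → 4 bp
  97–123 → 27 bp
  124–161 → 38 bp
  162–216 then 1–59 → 55 + 59 = 114 bp
Sorted largest to smallest: 114, 38, 33, 27, 4 bp.

114, 38, 33, 27, 4 bp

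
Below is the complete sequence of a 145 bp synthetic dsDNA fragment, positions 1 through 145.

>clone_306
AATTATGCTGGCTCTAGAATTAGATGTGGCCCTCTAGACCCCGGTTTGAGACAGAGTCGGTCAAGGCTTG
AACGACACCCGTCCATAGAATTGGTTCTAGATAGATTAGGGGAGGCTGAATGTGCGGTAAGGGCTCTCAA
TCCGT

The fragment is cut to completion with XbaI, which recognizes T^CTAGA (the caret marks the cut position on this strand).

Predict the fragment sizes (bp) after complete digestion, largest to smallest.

XbaI sites (TCTAGA) start at positions 13, 33, 96.
XbaI cuts after the first base of each site, so after positions 13, 33, 96.
Linear molecule, 3 cuts → 4 fragments:
  1–13 → 13 bp
  14–33 → 20 bp
  34–96 → 63 bp
  97–145 → 49 bp
Sorted largest to smallest: 63, 49, 20, 13 bp.

63, 49, 20, 13 bp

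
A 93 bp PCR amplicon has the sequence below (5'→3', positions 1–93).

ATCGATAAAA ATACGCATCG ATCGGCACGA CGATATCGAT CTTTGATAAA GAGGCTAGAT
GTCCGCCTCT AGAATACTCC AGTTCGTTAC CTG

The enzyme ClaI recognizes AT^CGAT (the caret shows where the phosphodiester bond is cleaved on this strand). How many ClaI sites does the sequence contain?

ATCGAT occurs starting at positions 1, 17, 35.
ClaI cuts at 3 sites.

3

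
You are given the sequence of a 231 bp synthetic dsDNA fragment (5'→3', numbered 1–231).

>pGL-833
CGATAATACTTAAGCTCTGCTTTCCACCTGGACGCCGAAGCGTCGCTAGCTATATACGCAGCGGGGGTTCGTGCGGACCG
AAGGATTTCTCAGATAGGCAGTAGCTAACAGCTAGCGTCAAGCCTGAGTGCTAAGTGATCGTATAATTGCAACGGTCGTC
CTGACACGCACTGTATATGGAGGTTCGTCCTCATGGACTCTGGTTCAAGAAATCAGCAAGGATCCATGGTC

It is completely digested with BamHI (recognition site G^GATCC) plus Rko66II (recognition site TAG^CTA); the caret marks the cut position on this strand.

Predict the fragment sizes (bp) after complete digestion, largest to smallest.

The BamHI site (GGATCC) starts at position 220.
BamHI cuts after the first base of each site, so after position 220.
Rko66II sites (TAGCTA) start at positions 47, 102.
Rko66II cuts after base 3 of each site, so after positions 49, 104.
Combined cut positions: 49, 104, 220.
Linear molecule, 3 cuts → 4 fragments:
  1–49 → 49 bp
  50–104 → 55 bp
  105–220 → 116 bp
  221–231 → 11 bp
Sorted largest to smallest: 116, 55, 49, 11 bp.

116, 55, 49, 11 bp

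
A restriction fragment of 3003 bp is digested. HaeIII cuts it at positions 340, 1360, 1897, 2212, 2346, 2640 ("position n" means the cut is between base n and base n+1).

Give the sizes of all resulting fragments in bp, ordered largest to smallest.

Linear molecule, 6 cuts → 7 fragments:
  340 − 0 = 340 bp
  1360 − 340 = 1020 bp
  1897 − 1360 = 537 bp
  2212 − 1897 = 315 bp
  2346 − 2212 = 134 bp
  2640 − 2346 = 294 bp
  3003 − 2640 = 363 bp
Sorted largest to smallest: 1020, 537, 363, 340, 315, 294, 134 bp.

1020, 537, 363, 340, 315, 294, 134 bp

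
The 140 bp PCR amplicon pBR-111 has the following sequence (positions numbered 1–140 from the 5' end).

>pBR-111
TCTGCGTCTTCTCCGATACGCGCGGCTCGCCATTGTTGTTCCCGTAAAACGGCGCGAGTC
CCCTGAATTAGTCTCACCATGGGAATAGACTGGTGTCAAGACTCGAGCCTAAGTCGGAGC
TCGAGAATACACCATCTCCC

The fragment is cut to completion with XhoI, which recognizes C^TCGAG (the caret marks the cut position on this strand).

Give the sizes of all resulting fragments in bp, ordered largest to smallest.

XhoI sites (CTCGAG) start at positions 102, 120.
XhoI cuts after the first base of each site, so after positions 102, 120.
Linear molecule, 2 cuts → 3 fragments:
  1–102 → 102 bp
  103–120 → 18 bp
  121–140 → 20 bp
Sorted largest to smallest: 102, 20, 18 bp.

102, 20, 18 bp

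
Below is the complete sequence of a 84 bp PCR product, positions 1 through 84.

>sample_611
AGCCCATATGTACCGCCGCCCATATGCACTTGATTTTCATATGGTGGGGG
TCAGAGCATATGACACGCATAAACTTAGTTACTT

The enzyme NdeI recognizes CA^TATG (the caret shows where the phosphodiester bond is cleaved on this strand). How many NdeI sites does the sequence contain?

4

CATATG occurs starting at positions 5, 21, 38, 57.
NdeI cuts at 4 sites.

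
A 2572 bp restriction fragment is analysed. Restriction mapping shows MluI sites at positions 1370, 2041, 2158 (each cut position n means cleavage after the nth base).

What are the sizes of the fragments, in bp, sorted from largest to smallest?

Linear molecule, 3 cuts → 4 fragments:
  1370 − 0 = 1370 bp
  2041 − 1370 = 671 bp
  2158 − 2041 = 117 bp
  2572 − 2158 = 414 bp
Sorted largest to smallest: 1370, 671, 414, 117 bp.

1370, 671, 414, 117 bp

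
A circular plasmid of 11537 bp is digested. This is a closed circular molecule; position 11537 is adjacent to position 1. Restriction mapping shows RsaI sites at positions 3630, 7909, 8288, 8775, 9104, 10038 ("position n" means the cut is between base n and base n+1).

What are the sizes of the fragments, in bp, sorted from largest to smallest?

Circular molecule, 6 cuts → 6 fragments:
  7909 − 3630 = 4279 bp
  8288 − 7909 = 379 bp
  8775 − 8288 = 487 bp
  9104 − 8775 = 329 bp
  10038 − 9104 = 934 bp
  wrap: 11537 − 10038 + 3630 = 5129 bp
Sorted largest to smallest: 5129, 4279, 934, 487, 379, 329 bp.

5129, 4279, 934, 487, 379, 329 bp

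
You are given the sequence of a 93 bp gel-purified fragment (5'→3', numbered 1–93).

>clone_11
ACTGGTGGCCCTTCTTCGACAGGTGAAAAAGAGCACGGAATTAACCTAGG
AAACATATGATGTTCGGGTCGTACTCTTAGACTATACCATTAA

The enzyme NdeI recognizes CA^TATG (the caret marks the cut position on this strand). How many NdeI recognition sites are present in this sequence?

CATATG occurs starting at position 54.
NdeI cuts at 1 site.

1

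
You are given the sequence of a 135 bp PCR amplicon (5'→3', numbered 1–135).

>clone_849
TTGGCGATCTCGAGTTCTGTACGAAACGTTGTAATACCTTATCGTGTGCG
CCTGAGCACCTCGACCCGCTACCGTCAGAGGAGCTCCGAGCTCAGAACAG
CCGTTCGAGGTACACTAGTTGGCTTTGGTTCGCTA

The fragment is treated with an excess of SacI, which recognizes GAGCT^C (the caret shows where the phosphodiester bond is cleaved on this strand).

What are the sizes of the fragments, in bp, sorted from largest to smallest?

85, 43, 7 bp

SacI sites (GAGCTC) start at positions 81, 88.
SacI cuts after base 5 of each site (before the last base), so after positions 85, 92.
Linear molecule, 2 cuts → 3 fragments:
  1–85 → 85 bp
  86–92 → 7 bp
  93–135 → 43 bp
Sorted largest to smallest: 85, 43, 7 bp.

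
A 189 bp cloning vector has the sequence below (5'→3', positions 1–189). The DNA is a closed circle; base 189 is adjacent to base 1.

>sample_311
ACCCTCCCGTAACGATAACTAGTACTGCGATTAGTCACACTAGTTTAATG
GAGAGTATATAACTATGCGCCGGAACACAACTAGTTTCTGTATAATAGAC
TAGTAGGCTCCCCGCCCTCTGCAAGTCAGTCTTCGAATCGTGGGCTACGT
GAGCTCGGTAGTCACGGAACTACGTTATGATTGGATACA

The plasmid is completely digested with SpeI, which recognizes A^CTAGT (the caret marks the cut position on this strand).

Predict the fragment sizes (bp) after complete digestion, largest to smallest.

SpeI sites (ACTAGT) start at positions 18, 39, 80, 99.
SpeI cuts after the first base of each site, so after positions 18, 39, 80, 99.
Circular molecule, 4 cuts → 4 fragments:
  19–39 → 21 bp
  40–80 → 41 bp
  81–99 → 19 bp
  100–189 then 1–18 → 90 + 18 = 108 bp
Sorted largest to smallest: 108, 41, 21, 19 bp.

108, 41, 21, 19 bp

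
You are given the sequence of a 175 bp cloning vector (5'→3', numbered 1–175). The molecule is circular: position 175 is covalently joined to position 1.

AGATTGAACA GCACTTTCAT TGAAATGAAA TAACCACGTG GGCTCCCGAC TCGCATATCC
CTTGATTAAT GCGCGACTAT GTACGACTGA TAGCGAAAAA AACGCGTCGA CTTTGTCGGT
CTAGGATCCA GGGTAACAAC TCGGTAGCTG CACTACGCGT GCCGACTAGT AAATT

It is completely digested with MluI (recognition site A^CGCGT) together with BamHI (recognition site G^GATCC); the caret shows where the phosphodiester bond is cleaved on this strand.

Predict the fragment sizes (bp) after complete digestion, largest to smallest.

MluI sites (ACGCGT) start at positions 102, 155.
MluI cuts after the first base of each site, so after positions 102, 155.
The BamHI site (GGATCC) starts at position 124.
BamHI cuts after the first base of each site, so after position 124.
Combined cut positions: 102, 124, 155.
Circular molecule, 3 cuts → 3 fragments:
  103–124 → 22 bp
  125–155 → 31 bp
  156–175 then 1–102 → 20 + 102 = 122 bp
Sorted largest to smallest: 122, 31, 22 bp.

122, 31, 22 bp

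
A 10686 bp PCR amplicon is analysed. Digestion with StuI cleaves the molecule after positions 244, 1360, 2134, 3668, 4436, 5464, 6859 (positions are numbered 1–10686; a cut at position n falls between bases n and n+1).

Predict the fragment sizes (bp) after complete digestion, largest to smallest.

3827, 1534, 1395, 1116, 1028, 774, 768, 244 bp

Linear molecule, 7 cuts → 8 fragments:
  244 − 0 = 244 bp
  1360 − 244 = 1116 bp
  2134 − 1360 = 774 bp
  3668 − 2134 = 1534 bp
  4436 − 3668 = 768 bp
  5464 − 4436 = 1028 bp
  6859 − 5464 = 1395 bp
  10686 − 6859 = 3827 bp
Sorted largest to smallest: 3827, 1534, 1395, 1116, 1028, 774, 768, 244 bp.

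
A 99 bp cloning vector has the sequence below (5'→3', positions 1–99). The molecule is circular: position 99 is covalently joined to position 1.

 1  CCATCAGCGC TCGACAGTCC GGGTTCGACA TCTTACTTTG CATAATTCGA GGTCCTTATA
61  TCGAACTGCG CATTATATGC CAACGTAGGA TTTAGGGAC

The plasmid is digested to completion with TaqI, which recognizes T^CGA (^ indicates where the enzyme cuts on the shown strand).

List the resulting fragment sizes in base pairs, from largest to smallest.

49, 22, 14, 14 bp

TaqI sites (TCGA) start at positions 11, 25, 47, 61.
TaqI cuts after the first base of each site, so after positions 11, 25, 47, 61.
Circular molecule, 4 cuts → 4 fragments:
  12–25 → 14 bp
  26–47 → 22 bp
  48–61 → 14 bp
  62–99 then 1–11 → 38 + 11 = 49 bp
Sorted largest to smallest: 49, 22, 14, 14 bp.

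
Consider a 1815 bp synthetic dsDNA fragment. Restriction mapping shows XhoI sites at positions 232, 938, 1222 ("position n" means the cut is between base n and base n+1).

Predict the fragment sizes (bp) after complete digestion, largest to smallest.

706, 593, 284, 232 bp

Linear molecule, 3 cuts → 4 fragments:
  232 − 0 = 232 bp
  938 − 232 = 706 bp
  1222 − 938 = 284 bp
  1815 − 1222 = 593 bp
Sorted largest to smallest: 706, 593, 284, 232 bp.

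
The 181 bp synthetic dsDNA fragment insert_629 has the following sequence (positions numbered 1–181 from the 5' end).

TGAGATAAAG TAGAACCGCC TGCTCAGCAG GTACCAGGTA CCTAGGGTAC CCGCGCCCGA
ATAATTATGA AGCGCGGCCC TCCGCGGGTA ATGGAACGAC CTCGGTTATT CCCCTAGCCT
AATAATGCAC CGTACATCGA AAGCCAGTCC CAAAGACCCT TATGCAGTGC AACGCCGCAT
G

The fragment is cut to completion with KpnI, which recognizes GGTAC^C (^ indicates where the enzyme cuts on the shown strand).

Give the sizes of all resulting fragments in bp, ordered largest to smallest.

131, 34, 9, 7 bp

KpnI sites (GGTACC) start at positions 30, 37, 46.
KpnI cuts after base 5 of each site (before the last base), so after positions 34, 41, 50.
Linear molecule, 3 cuts → 4 fragments:
  1–34 → 34 bp
  35–41 → 7 bp
  42–50 → 9 bp
  51–181 → 131 bp
Sorted largest to smallest: 131, 34, 9, 7 bp.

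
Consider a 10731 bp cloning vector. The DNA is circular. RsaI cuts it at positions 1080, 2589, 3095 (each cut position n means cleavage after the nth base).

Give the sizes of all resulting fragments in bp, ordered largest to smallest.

8716, 1509, 506 bp

Circular molecule, 3 cuts → 3 fragments:
  2589 − 1080 = 1509 bp
  3095 − 2589 = 506 bp
  wrap: 10731 − 3095 + 1080 = 8716 bp
Sorted largest to smallest: 8716, 1509, 506 bp.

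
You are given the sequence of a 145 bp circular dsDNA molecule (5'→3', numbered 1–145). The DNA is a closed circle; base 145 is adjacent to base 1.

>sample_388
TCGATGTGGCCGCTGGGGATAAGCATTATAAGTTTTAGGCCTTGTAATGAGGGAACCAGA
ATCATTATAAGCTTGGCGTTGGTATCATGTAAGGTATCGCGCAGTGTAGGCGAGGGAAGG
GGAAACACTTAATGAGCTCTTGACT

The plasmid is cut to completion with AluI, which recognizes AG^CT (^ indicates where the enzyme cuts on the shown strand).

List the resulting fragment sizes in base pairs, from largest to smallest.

80, 65 bp

AluI sites (AGCT) start at positions 70, 135.
AluI cuts after base 2 of each site, so after positions 71, 136.
Circular molecule, 2 cuts → 2 fragments:
  72–136 → 65 bp
  137–145 then 1–71 → 9 + 71 = 80 bp
Sorted largest to smallest: 80, 65 bp.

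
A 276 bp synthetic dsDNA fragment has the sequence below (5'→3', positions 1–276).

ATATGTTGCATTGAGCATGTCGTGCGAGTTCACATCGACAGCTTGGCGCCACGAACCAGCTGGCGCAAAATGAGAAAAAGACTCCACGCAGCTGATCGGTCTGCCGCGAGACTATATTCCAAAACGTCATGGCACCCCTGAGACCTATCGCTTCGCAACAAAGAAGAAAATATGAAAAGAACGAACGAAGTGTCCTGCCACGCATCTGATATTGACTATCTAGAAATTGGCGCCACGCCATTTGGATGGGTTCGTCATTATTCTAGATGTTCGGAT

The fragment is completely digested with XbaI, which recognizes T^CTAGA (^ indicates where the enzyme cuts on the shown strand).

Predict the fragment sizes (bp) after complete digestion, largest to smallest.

219, 43, 14 bp

XbaI sites (TCTAGA) start at positions 219, 262.
XbaI cuts after the first base of each site, so after positions 219, 262.
Linear molecule, 2 cuts → 3 fragments:
  1–219 → 219 bp
  220–262 → 43 bp
  263–276 → 14 bp
Sorted largest to smallest: 219, 43, 14 bp.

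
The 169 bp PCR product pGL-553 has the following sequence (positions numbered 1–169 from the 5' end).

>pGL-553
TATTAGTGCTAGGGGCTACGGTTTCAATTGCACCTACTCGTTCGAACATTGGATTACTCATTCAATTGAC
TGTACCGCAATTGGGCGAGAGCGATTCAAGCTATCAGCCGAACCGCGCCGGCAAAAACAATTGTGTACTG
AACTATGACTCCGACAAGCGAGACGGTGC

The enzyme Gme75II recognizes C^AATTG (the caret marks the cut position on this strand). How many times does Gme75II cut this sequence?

CAATTG occurs starting at positions 25, 63, 78, 128.
Gme75II cuts at 4 sites.

4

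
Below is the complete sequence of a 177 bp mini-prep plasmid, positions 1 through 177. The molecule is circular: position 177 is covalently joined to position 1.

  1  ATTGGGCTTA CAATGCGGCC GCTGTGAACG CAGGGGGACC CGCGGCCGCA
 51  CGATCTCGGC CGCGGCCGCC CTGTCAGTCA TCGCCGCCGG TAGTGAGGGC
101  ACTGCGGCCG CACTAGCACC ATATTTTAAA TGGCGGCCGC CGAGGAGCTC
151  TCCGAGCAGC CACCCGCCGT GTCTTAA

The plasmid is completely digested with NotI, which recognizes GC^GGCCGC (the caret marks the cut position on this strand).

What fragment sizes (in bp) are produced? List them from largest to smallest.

59, 42, 29, 27, 20 bp

NotI sites (GCGGCCGC) start at positions 15, 42, 62, 104, 133.
NotI cuts after base 2 of each site, so after positions 16, 43, 63, 105, 134.
Circular molecule, 5 cuts → 5 fragments:
  17–43 → 27 bp
  44–63 → 20 bp
  64–105 → 42 bp
  106–134 → 29 bp
  135–177 then 1–16 → 43 + 16 = 59 bp
Sorted largest to smallest: 59, 42, 29, 27, 20 bp.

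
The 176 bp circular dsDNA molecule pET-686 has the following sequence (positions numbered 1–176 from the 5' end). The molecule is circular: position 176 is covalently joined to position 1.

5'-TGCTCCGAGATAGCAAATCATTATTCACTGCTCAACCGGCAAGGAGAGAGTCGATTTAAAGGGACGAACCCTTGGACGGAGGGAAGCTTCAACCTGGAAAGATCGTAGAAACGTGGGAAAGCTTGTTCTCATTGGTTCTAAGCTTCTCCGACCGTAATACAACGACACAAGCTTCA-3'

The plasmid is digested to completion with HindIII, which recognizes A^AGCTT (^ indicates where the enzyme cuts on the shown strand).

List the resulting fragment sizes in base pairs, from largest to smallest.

HindIII sites (AAGCTT) start at positions 84, 119, 140, 169.
HindIII cuts after the first base of each site, so after positions 84, 119, 140, 169.
Circular molecule, 4 cuts → 4 fragments:
  85–119 → 35 bp
  120–140 → 21 bp
  141–169 → 29 bp
  170–176 then 1–84 → 7 + 84 = 91 bp
Sorted largest to smallest: 91, 35, 29, 21 bp.

91, 35, 29, 21 bp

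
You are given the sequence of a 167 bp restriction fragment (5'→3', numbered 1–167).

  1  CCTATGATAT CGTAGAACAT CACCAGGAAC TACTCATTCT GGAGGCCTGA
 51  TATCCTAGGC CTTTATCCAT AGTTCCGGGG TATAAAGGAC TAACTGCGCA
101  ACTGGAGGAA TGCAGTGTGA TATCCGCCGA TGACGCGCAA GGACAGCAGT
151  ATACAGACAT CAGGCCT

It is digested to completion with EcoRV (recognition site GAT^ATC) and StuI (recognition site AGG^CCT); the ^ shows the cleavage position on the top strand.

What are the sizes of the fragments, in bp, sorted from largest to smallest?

EcoRV sites (GATATC) start at positions 6, 49, 119.
EcoRV cuts after base 3 of each site, so after positions 8, 51, 121.
StuI sites (AGGCCT) start at positions 43, 57, 162.
StuI cuts after base 3 of each site, so after positions 45, 59, 164.
Combined cut positions: 8, 45, 51, 59, 121, 164.
Linear molecule, 6 cuts → 7 fragments:
  1–8 → 8 bp
  9–45 → 37 bp
  46–51 → 6 bp
  52–59 → 8 bp
  60–121 → 62 bp
  122–164 → 43 bp
  165–167 → 3 bp
Sorted largest to smallest: 62, 43, 37, 8, 8, 6, 3 bp.

62, 43, 37, 8, 8, 6, 3 bp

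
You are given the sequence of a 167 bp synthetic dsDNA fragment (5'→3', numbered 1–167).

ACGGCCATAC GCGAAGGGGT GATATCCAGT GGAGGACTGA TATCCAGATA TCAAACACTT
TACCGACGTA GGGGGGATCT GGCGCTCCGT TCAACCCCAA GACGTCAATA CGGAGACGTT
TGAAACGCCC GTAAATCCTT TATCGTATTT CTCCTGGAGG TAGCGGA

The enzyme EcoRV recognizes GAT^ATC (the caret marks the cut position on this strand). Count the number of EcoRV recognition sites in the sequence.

GATATC occurs starting at positions 21, 39, 47.
EcoRV cuts at 3 sites.

3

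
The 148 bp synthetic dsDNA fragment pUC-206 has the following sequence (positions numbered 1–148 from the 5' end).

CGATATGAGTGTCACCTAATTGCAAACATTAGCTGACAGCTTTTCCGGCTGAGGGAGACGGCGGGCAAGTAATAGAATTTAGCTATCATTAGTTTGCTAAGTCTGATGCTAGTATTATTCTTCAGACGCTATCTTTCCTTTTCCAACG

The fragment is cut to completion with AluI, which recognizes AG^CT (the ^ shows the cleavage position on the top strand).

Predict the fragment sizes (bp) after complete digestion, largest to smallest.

AluI sites (AGCT) start at positions 31, 38, 81.
AluI cuts after base 2 of each site, so after positions 32, 39, 82.
Linear molecule, 3 cuts → 4 fragments:
  1–32 → 32 bp
  33–39 → 7 bp
  40–82 → 43 bp
  83–148 → 66 bp
Sorted largest to smallest: 66, 43, 32, 7 bp.

66, 43, 32, 7 bp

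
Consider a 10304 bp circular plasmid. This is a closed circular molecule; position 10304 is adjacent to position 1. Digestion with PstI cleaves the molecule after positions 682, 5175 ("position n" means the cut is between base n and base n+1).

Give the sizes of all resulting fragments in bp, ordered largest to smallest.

5811, 4493 bp

Circular molecule, 2 cuts → 2 fragments:
  5175 − 682 = 4493 bp
  wrap: 10304 − 5175 + 682 = 5811 bp
Sorted largest to smallest: 5811, 4493 bp.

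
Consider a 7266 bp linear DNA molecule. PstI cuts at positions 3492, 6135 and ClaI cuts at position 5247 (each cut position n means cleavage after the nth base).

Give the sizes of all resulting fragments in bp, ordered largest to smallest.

3492, 1755, 1131, 888 bp

Combined cut positions (sorted): 3492, 5247, 6135.
Linear molecule, 3 cuts → 4 fragments:
  3492 − 0 = 3492 bp
  5247 − 3492 = 1755 bp
  6135 − 5247 = 888 bp
  7266 − 6135 = 1131 bp
Sorted largest to smallest: 3492, 1755, 1131, 888 bp.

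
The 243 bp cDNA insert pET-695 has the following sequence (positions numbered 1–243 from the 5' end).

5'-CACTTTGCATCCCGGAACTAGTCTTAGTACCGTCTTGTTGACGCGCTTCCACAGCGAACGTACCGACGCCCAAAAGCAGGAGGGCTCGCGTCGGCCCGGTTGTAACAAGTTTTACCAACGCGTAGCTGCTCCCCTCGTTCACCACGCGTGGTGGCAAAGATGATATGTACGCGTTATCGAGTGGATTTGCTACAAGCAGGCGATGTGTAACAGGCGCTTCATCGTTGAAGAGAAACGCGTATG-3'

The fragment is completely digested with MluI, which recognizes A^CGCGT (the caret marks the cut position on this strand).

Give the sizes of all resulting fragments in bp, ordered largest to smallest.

118, 66, 26, 25, 8 bp

MluI sites (ACGCGT) start at positions 118, 144, 169, 235.
MluI cuts after the first base of each site, so after positions 118, 144, 169, 235.
Linear molecule, 4 cuts → 5 fragments:
  1–118 → 118 bp
  119–144 → 26 bp
  145–169 → 25 bp
  170–235 → 66 bp
  236–243 → 8 bp
Sorted largest to smallest: 118, 66, 26, 25, 8 bp.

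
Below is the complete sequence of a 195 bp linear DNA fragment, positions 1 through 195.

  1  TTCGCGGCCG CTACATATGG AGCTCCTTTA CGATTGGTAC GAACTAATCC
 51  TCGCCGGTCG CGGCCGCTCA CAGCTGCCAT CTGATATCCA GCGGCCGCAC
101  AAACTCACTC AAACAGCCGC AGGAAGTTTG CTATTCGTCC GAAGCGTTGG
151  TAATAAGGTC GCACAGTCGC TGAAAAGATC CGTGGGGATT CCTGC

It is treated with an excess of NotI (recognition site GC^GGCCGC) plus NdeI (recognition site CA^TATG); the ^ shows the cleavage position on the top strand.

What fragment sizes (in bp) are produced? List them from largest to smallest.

NotI sites (GCGGCCGC) start at positions 4, 60, 91.
NotI cuts after base 2 of each site, so after positions 5, 61, 92.
The NdeI site (CATATG) starts at position 14.
NdeI cuts after base 2 of each site, so after position 15.
Combined cut positions: 5, 15, 61, 92.
Linear molecule, 4 cuts → 5 fragments:
  1–5 → 5 bp
  6–15 → 10 bp
  16–61 → 46 bp
  62–92 → 31 bp
  93–195 → 103 bp
Sorted largest to smallest: 103, 46, 31, 10, 5 bp.

103, 46, 31, 10, 5 bp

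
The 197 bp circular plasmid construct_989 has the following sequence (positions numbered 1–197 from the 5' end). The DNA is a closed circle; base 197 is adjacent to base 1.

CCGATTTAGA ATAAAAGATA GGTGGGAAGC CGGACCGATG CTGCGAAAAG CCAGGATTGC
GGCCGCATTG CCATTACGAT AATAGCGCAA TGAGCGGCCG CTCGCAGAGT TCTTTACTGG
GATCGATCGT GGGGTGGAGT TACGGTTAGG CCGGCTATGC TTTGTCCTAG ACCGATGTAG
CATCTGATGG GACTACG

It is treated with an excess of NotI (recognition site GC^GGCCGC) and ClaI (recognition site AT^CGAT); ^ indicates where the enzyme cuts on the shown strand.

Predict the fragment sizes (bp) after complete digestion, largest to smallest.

134, 35, 28 bp

NotI sites (GCGGCCGC) start at positions 59, 94.
NotI cuts after base 2 of each site, so after positions 60, 95.
The ClaI site (ATCGAT) starts at position 122.
ClaI cuts after base 2 of each site, so after position 123.
Combined cut positions: 60, 95, 123.
Circular molecule, 3 cuts → 3 fragments:
  61–95 → 35 bp
  96–123 → 28 bp
  124–197 then 1–60 → 74 + 60 = 134 bp
Sorted largest to smallest: 134, 35, 28 bp.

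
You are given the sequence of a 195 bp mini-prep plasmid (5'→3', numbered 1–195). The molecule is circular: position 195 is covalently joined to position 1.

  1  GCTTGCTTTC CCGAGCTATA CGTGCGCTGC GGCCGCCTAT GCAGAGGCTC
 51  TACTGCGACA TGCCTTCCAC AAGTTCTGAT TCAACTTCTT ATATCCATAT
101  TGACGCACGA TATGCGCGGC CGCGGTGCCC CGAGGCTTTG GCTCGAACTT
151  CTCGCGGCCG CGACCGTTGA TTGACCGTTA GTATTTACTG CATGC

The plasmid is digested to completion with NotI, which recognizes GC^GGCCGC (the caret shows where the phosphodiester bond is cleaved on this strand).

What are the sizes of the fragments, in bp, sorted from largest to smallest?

87, 70, 38 bp

NotI sites (GCGGCCGC) start at positions 29, 116, 154.
NotI cuts after base 2 of each site, so after positions 30, 117, 155.
Circular molecule, 3 cuts → 3 fragments:
  31–117 → 87 bp
  118–155 → 38 bp
  156–195 then 1–30 → 40 + 30 = 70 bp
Sorted largest to smallest: 87, 70, 38 bp.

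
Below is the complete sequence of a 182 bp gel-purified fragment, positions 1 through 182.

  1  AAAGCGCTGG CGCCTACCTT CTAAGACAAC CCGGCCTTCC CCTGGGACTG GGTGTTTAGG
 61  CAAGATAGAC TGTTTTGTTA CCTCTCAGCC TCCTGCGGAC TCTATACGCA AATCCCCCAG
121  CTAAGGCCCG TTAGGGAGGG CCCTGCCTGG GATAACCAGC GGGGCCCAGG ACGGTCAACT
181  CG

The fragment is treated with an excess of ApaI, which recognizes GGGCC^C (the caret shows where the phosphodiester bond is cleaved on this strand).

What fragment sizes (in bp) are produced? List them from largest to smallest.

ApaI sites (GGGCCC) start at positions 138, 162.
ApaI cuts after base 5 of each site (before the last base), so after positions 142, 166.
Linear molecule, 2 cuts → 3 fragments:
  1–142 → 142 bp
  143–166 → 24 bp
  167–182 → 16 bp
Sorted largest to smallest: 142, 24, 16 bp.

142, 24, 16 bp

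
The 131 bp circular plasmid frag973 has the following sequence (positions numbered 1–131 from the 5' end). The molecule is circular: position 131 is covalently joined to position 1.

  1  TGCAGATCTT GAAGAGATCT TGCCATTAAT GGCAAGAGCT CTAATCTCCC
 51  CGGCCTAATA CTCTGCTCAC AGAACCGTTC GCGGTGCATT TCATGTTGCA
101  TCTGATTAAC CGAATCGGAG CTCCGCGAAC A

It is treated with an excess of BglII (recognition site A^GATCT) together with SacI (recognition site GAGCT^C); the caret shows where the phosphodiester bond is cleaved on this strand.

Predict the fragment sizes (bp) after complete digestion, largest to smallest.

82, 25, 13, 11 bp

BglII sites (AGATCT) start at positions 4, 15.
BglII cuts after the first base of each site, so after positions 4, 15.
SacI sites (GAGCTC) start at positions 36, 118.
SacI cuts after base 5 of each site (before the last base), so after positions 40, 122.
Combined cut positions: 4, 15, 40, 122.
Circular molecule, 4 cuts → 4 fragments:
  5–15 → 11 bp
  16–40 → 25 bp
  41–122 → 82 bp
  123–131 then 1–4 → 9 + 4 = 13 bp
Sorted largest to smallest: 82, 25, 13, 11 bp.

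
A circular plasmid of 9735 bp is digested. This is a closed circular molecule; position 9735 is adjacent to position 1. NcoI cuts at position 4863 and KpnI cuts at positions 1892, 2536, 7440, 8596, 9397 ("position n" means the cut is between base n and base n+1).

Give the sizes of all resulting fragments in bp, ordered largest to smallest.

Combined cut positions (sorted): 1892, 2536, 4863, 7440, 8596, 9397.
Circular molecule, 6 cuts → 6 fragments:
  2536 − 1892 = 644 bp
  4863 − 2536 = 2327 bp
  7440 − 4863 = 2577 bp
  8596 − 7440 = 1156 bp
  9397 − 8596 = 801 bp
  wrap: 9735 − 9397 + 1892 = 2230 bp
Sorted largest to smallest: 2577, 2327, 2230, 1156, 801, 644 bp.

2577, 2327, 2230, 1156, 801, 644 bp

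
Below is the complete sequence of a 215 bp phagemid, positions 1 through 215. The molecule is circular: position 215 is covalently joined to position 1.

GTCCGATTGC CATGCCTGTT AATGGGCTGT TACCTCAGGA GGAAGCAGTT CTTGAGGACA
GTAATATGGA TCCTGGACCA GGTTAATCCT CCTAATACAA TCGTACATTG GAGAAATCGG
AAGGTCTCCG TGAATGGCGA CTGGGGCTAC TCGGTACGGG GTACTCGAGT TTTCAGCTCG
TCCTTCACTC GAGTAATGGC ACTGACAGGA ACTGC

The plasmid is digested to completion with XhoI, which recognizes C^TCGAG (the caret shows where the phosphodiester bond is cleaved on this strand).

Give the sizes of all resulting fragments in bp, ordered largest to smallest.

191, 24 bp

XhoI sites (CTCGAG) start at positions 164, 188.
XhoI cuts after the first base of each site, so after positions 164, 188.
Circular molecule, 2 cuts → 2 fragments:
  165–188 → 24 bp
  189–215 then 1–164 → 27 + 164 = 191 bp
Sorted largest to smallest: 191, 24 bp.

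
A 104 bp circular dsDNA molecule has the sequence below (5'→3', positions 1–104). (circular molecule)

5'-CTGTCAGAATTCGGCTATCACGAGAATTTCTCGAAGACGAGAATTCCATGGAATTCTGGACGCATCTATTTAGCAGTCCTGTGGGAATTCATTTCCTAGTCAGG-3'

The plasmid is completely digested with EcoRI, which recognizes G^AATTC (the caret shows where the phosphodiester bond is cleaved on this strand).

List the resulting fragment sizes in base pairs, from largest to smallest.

34, 34, 26, 10 bp

EcoRI sites (GAATTC) start at positions 7, 41, 51, 85.
EcoRI cuts after the first base of each site, so after positions 7, 41, 51, 85.
Circular molecule, 4 cuts → 4 fragments:
  8–41 → 34 bp
  42–51 → 10 bp
  52–85 → 34 bp
  86–104 then 1–7 → 19 + 7 = 26 bp
Sorted largest to smallest: 34, 34, 26, 10 bp.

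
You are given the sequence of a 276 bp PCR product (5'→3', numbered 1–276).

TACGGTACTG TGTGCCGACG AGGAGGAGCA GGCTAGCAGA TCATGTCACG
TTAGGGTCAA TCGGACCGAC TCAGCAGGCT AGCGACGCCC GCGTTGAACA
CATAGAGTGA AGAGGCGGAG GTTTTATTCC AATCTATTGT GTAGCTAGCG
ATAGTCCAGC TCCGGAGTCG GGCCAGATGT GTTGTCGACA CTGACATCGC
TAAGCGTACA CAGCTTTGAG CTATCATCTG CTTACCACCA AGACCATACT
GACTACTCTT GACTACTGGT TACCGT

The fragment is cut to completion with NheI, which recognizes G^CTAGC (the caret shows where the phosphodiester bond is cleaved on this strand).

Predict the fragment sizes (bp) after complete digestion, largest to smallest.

132, 66, 46, 32 bp

NheI sites (GCTAGC) start at positions 32, 78, 144.
NheI cuts after the first base of each site, so after positions 32, 78, 144.
Linear molecule, 3 cuts → 4 fragments:
  1–32 → 32 bp
  33–78 → 46 bp
  79–144 → 66 bp
  145–276 → 132 bp
Sorted largest to smallest: 132, 66, 46, 32 bp.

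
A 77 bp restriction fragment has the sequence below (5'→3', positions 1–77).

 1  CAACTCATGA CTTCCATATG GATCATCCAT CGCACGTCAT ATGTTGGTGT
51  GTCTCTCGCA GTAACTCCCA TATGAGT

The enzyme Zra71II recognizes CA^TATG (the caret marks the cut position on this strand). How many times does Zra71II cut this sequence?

3

CATATG occurs starting at positions 15, 38, 69.
Zra71II cuts at 3 sites.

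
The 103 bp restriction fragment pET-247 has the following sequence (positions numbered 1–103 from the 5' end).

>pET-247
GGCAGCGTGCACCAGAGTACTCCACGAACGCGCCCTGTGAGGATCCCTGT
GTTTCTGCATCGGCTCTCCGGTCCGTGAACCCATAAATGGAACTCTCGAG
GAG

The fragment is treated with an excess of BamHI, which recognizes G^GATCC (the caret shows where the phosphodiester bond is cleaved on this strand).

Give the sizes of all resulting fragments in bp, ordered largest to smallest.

The BamHI site (GGATCC) starts at position 41.
BamHI cuts after the first base of each site, so after position 41.
Linear molecule, 1 cut → 2 fragments:
  1–41 → 41 bp
  42–103 → 62 bp
Sorted largest to smallest: 62, 41 bp.

62, 41 bp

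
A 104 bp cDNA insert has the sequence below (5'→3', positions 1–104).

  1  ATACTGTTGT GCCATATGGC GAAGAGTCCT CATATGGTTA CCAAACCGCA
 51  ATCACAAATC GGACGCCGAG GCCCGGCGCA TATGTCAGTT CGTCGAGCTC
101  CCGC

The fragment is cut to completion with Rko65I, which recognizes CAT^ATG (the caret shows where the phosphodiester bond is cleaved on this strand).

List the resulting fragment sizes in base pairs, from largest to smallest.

Rko65I sites (CATATG) start at positions 13, 31, 79.
Rko65I cuts after base 3 of each site, so after positions 15, 33, 81.
Linear molecule, 3 cuts → 4 fragments:
  1–15 → 15 bp
  16–33 → 18 bp
  34–81 → 48 bp
  82–104 → 23 bp
Sorted largest to smallest: 48, 23, 18, 15 bp.

48, 23, 18, 15 bp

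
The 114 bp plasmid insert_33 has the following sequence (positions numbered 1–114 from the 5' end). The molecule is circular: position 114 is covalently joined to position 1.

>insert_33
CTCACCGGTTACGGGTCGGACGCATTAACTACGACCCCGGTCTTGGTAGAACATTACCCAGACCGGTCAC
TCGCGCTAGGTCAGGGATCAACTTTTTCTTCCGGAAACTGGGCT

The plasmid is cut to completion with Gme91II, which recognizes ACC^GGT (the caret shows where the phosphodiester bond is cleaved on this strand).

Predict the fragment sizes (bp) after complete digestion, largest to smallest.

Gme91II sites (ACCGGT) start at positions 4, 62.
Gme91II cuts after base 3 of each site, so after positions 6, 64.
Circular molecule, 2 cuts → 2 fragments:
  7–64 → 58 bp
  65–114 then 1–6 → 50 + 6 = 56 bp
Sorted largest to smallest: 58, 56 bp.

58, 56 bp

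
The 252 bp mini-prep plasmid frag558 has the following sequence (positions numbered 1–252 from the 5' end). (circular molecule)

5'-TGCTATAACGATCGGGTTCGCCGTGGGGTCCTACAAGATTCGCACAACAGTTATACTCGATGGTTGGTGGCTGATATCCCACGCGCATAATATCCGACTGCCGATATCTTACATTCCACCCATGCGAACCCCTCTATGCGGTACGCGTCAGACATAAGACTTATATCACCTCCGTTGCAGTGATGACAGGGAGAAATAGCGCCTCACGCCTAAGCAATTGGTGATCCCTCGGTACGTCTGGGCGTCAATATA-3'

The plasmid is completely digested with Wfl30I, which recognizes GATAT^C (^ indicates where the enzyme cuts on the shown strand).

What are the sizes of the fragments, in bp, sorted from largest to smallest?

222, 30 bp

Wfl30I sites (GATATC) start at positions 73, 103.
Wfl30I cuts after base 5 of each site (before the last base), so after positions 77, 107.
Circular molecule, 2 cuts → 2 fragments:
  78–107 → 30 bp
  108–252 then 1–77 → 145 + 77 = 222 bp
Sorted largest to smallest: 222, 30 bp.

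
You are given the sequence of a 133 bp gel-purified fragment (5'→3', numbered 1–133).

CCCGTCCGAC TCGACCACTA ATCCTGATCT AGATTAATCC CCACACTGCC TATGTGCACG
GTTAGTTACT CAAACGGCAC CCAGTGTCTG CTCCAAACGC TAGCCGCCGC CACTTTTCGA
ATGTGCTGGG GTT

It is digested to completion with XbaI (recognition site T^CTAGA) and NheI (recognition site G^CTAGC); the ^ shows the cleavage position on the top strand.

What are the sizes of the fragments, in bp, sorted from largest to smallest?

The XbaI site (TCTAGA) starts at position 28.
XbaI cuts after the first base of each site, so after position 28.
The NheI site (GCTAGC) starts at position 99.
NheI cuts after the first base of each site, so after position 99.
Combined cut positions: 28, 99.
Linear molecule, 2 cuts → 3 fragments:
  1–28 → 28 bp
  29–99 → 71 bp
  100–133 → 34 bp
Sorted largest to smallest: 71, 34, 28 bp.

71, 34, 28 bp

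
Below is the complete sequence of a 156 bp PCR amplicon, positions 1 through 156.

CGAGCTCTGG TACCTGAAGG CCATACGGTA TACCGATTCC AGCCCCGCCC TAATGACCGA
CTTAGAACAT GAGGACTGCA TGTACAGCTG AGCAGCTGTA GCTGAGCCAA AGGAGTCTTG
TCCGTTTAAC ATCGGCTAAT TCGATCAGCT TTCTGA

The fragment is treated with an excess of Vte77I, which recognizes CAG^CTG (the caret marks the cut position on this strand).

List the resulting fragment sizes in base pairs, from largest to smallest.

Vte77I sites (CAGCTG) start at positions 85, 93.
Vte77I cuts after base 3 of each site, so after positions 87, 95.
Linear molecule, 2 cuts → 3 fragments:
  1–87 → 87 bp
  88–95 → 8 bp
  96–156 → 61 bp
Sorted largest to smallest: 87, 61, 8 bp.

87, 61, 8 bp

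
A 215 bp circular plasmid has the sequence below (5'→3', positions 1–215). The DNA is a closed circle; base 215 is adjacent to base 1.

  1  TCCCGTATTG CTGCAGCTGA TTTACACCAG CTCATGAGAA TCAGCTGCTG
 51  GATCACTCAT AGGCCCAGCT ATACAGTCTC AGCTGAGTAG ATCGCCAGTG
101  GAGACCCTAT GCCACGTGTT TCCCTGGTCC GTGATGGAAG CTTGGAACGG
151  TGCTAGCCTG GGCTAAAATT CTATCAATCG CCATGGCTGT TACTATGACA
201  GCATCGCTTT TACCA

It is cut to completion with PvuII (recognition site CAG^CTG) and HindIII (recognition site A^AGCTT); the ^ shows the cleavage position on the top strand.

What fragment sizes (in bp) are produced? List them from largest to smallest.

93, 56, 38, 28 bp

PvuII sites (CAGCTG) start at positions 14, 42, 80.
PvuII cuts after base 3 of each site, so after positions 16, 44, 82.
The HindIII site (AAGCTT) starts at position 138.
HindIII cuts after the first base of each site, so after position 138.
Combined cut positions: 16, 44, 82, 138.
Circular molecule, 4 cuts → 4 fragments:
  17–44 → 28 bp
  45–82 → 38 bp
  83–138 → 56 bp
  139–215 then 1–16 → 77 + 16 = 93 bp
Sorted largest to smallest: 93, 56, 38, 28 bp.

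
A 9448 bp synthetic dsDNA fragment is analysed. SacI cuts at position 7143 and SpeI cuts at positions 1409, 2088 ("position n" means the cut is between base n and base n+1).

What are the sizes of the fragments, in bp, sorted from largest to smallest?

Combined cut positions (sorted): 1409, 2088, 7143.
Linear molecule, 3 cuts → 4 fragments:
  1409 − 0 = 1409 bp
  2088 − 1409 = 679 bp
  7143 − 2088 = 5055 bp
  9448 − 7143 = 2305 bp
Sorted largest to smallest: 5055, 2305, 1409, 679 bp.

5055, 2305, 1409, 679 bp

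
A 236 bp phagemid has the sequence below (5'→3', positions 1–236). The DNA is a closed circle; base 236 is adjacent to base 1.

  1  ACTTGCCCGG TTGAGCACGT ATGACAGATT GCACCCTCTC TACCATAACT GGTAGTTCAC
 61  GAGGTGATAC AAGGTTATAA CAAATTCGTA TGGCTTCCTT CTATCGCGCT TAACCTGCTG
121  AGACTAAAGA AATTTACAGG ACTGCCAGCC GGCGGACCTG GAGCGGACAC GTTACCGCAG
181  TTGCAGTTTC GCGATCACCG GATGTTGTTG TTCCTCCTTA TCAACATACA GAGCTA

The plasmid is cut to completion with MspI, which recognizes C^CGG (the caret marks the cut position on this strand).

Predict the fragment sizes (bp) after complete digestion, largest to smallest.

MspI sites (CCGG) start at positions 7, 149, 198.
MspI cuts after the first base of each site, so after positions 7, 149, 198.
Circular molecule, 3 cuts → 3 fragments:
  8–149 → 142 bp
  150–198 → 49 bp
  199–236 then 1–7 → 38 + 7 = 45 bp
Sorted largest to smallest: 142, 49, 45 bp.

142, 49, 45 bp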